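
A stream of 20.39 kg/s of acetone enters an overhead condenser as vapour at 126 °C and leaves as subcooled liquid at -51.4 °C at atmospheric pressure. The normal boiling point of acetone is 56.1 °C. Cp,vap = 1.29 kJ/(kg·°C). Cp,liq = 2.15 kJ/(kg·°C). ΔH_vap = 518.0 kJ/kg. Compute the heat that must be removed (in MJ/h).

vapour 126→56.1 °C: -90.171 kJ/kg
condensation at 56.1 °C: -518 kJ/kg
liquid 56.1→-51.4 °C: -231.12 kJ/kg
Δh = -90.171 + -518 + -231.12 = -839.3 kJ/kg
Q = ṁ·Δh = 20.39 kg/s × -839.3 kJ/kg = -17113 kJ/s
|Q| = 17113 kW = 61608 MJ/h

Q_c = 61600 MJ/h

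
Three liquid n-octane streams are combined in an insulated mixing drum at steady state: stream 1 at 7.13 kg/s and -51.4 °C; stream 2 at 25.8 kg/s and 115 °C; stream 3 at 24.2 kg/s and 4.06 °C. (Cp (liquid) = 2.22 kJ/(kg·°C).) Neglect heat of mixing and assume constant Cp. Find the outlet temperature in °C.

No heat crosses the boundary, so H_out = H_in.
T_out = Σ ṁᵢCp,ᵢTᵢ / Σ ṁᵢCp,ᵢ
      = 5991.3 / 126.83 = 47.239 °C

T_out = 47.2 °C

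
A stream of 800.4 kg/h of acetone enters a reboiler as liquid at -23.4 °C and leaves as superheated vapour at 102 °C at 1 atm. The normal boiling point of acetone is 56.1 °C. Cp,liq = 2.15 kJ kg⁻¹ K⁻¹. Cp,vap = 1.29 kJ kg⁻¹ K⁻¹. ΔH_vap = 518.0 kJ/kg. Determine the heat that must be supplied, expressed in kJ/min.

Q = 9980 kJ/min

liquid -23.4→56.1 °C: 170.92 kJ/kg
vaporisation at 56.1 °C: 518 kJ/kg
vapour 56.1→102 °C: 59.211 kJ/kg
Δh = 170.92 + 518 + 59.211 = 748.14 kJ/kg
Q = ṁ·Δh = 800.4 kg/h × 748.14 kJ/kg = 598810 kJ/h
|Q| = 166.34 kW = 9980.1 kJ/min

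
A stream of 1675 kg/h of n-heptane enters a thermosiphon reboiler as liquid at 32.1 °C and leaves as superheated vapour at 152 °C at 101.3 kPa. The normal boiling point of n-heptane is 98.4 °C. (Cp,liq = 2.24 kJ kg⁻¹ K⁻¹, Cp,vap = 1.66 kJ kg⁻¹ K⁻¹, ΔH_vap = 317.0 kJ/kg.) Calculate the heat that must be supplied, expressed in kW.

Q = 258 kW

liquid 32.1→98.4 °C: 148.51 kJ/kg
vaporisation at 98.4 °C: 317 kJ/kg
vapour 98.4→152 °C: 88.976 kJ/kg
Δh = 148.51 + 317 + 88.976 = 554.49 kJ/kg
Q = ṁ·Δh = 1675 kg/h × 554.49 kJ/kg = 928770 kJ/h
|Q| = 257.99 kW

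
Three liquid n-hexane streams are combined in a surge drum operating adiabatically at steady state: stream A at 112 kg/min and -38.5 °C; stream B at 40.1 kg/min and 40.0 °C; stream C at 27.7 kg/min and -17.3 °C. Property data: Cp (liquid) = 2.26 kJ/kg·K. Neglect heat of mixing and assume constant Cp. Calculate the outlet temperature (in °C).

No heat crosses the boundary, so H_out = H_in.
Σ ṁᵢCp,ᵢTᵢ = 112×2.26×-38.5 + 40.1×2.26×40.0 + 27.7×2.26×-17.3 = -7203.1
Σ ṁᵢCp,ᵢ = 112×2.26 + 40.1×2.26 + 27.7×2.26 = 406.35
T_out = -7203.1 / 406.35 = -17.726 °C

T_out = -17.7 °C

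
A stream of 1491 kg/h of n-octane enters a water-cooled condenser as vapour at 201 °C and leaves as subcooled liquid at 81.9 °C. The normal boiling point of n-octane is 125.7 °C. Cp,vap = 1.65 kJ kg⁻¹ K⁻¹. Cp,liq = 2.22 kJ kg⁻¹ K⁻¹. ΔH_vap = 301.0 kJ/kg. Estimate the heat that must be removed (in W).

vapour 201→125.7 °C: -124.24 kJ/kg
condensation at 125.7 °C: -301 kJ/kg
liquid 125.7→81.9 °C: -97.236 kJ/kg
Δh = -124.24 + -301 + -97.236 = -522.48 kJ/kg
Q = ṁ·Δh = 1491 kg/h × -522.48 kJ/kg = -779020 kJ/h
|Q| = 216.39 kW = 216390 W

Q_c = 216000 W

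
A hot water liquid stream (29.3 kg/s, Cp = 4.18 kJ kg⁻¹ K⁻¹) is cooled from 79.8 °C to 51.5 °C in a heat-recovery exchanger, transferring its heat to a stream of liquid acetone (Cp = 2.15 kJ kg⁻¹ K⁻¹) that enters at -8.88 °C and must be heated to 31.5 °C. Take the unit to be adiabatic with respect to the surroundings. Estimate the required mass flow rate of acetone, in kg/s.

Heat released by hot stream: Q = 29.3 × 4.18 × (79.8 − 51.5) = 3466 kJ/s
Energy balance on cold side (adiabatic exchanger): Q = ṁ_c·Cp_c·(T_c,out − T_c,in)
ṁ_c = 3466 / [2.15 × (31.5 − -8.88)] = 39.923 kg/s

ṁ_c = 39.9 kg/s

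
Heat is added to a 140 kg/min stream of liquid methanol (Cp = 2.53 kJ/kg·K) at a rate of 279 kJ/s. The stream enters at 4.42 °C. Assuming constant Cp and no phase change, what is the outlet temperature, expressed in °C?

Q = 279 kJ/s = 16740 kJ/min
ΔT = Q/(ṁ·Cp) = 16740/(140×2.53) = 47.261 K
T_out = 4.42 + 47.261 = 51.681 °C

T_out = 51.7 °C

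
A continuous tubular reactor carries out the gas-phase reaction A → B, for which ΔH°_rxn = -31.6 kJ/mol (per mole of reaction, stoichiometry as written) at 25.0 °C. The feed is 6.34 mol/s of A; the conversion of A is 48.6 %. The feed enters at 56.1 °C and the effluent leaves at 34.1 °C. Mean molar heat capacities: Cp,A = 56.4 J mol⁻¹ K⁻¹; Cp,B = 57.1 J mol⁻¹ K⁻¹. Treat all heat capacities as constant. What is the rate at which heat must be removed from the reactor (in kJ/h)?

Extent of reaction ξ = 0.486 × 6.34 = 3.0812 mol/s
Reaction term: ξ·ΔH°_rxn = 3.0812 × -31.6 = -97.367 kJ/s
Sensible, feed 56.1→25 °C: -11.121 kJ/s
Outlet flows (mol/s): A 3.2588, B 3.0812
Sensible, products 25→34.1 °C: 3.2736 kJ/s
Q = ΔH = -105.21 kJ/s = -105.21 kW
Heat removed = 378770 kJ/h

Q_out = 379000 kJ/h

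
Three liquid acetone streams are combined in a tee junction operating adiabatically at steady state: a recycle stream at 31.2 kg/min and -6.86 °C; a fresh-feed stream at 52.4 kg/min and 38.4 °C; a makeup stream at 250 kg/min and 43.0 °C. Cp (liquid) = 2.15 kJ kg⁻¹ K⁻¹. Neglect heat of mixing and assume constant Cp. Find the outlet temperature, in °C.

T_out = 37.6 °C

Adiabatic, steady state ⇒ Σ ṁᵢCp,ᵢ(T_out − Tᵢ) = 0
T_out = Σ ṁᵢCp,ᵢTᵢ / Σ ṁᵢCp,ᵢ
      = 26978 / 717.24 = 37.614 °C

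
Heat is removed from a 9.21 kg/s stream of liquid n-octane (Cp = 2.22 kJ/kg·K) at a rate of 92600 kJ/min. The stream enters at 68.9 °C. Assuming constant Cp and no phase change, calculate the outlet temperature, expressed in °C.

Q = 92600 kJ/min = 1543.3 kJ/s
ΔT = Q/(ṁ·Cp) = 1543.3/(9.21×2.22) = 75.483 K
T_out = 68.9 − 75.483 = -6.5826 °C

T_out = -6.58 °C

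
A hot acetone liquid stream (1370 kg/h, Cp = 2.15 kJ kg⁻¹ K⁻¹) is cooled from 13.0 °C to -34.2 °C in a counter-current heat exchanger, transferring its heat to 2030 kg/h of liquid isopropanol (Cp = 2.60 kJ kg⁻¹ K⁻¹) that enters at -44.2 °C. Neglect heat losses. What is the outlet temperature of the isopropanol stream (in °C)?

Heat released by hot stream: Q = 1370 × 2.15 × (13.0 − -34.2) = 139030 kJ/h
Energy balance on cold side (adiabatic exchanger): Q = ṁ_c·Cp_c·(T_c,out − T_c,in)
T_c,out = -44.2 + 139030/(2030 × 2.60) = -17.859 °C

T_c,out = -17.9 °C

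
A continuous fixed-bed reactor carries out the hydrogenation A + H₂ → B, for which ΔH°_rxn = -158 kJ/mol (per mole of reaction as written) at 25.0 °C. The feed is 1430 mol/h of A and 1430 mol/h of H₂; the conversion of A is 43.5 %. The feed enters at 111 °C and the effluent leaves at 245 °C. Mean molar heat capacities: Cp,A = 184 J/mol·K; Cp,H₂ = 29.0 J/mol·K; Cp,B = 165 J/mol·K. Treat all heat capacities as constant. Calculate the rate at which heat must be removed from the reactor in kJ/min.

Q_out = 1070 kJ/min

Extent of reaction ξ = 0.435 × 1430 = 622.05 mol/h
Reaction term: ξ·ΔH°_rxn = 622.05 × -158 = -98284 kJ/h
Sensible, feed 111→25 °C: -26195 kJ/h
Outlet flows (mol/h): A 807.95, H₂ 807.95, B 622.05
Sensible, products 25→245 °C: 60441 kJ/h
Q = ΔH = -64038 kJ/h = -17.788 kW
Heat removed = 1067.3 kJ/min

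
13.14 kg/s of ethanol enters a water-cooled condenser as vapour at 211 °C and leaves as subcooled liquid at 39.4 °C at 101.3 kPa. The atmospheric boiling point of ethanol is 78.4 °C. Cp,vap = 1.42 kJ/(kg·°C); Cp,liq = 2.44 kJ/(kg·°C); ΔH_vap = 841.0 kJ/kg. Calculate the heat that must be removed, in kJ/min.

Q_c = 887000 kJ/min

vapour 211→78.4 °C: -188.29 kJ/kg
condensation at 78.4 °C: -841 kJ/kg
liquid 78.4→39.4 °C: -95.16 kJ/kg
Δh = -188.29 + -841 + -95.16 = -1124.5 kJ/kg
Q = ṁ·Δh = 13.14 kg/s × -1124.5 kJ/kg = -14775 kJ/s
|Q| = 14775 kW = 886520 kJ/min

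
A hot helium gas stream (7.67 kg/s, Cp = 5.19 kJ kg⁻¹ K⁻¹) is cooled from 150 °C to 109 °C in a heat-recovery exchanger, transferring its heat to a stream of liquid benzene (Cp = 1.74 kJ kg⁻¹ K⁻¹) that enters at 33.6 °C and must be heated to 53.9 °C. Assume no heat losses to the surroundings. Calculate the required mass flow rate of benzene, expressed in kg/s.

Heat released by hot stream: Q = 7.67 × 5.19 × (150 − 109) = 1632.1 kJ/s
Energy balance on cold side (adiabatic exchanger): Q = ṁ_c·Cp_c·(T_c,out − T_c,in)
ṁ_c = 1632.1 / [1.74 × (53.9 − 33.6)] = 46.206 kg/s

ṁ_c = 46.2 kg/s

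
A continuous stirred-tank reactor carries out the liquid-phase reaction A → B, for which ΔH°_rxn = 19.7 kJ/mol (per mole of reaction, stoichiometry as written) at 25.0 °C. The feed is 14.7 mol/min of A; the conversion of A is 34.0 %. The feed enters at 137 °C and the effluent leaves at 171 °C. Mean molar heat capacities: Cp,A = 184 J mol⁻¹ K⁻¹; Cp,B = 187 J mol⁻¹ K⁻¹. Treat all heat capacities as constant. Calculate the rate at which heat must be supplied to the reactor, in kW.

Extent of reaction ξ = 0.340 × 14.7 = 4.998 mol/min
Reaction term: ξ·ΔH°_rxn = 4.998 × 19.7 = 98.461 kJ/min
Sensible, feed 137→25 °C: -302.94 kJ/min
Outlet flows (mol/min): A 9.702, B 4.998
Sensible, products 25→171 °C: 397.09 kJ/min
Q = ΔH = 192.61 kJ/min = 3.2102 kW
Heat supplied = 3.2102 kW

Q_in = 3.21 kW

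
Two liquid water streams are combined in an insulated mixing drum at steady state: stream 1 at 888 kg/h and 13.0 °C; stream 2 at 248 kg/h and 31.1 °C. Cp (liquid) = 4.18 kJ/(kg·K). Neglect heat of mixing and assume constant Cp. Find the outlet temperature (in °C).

T_out = 17.0 °C

Energy balance with Q = 0: Σ ṁᵢCp,ᵢ(T_out − Tᵢ) = 0
Σ ṁᵢCp,ᵢTᵢ = 888×4.18×13.0 + 248×4.18×31.1 = 80493
Σ ṁᵢCp,ᵢ = 888×4.18 + 248×4.18 = 4748.5
T_out = 80493 / 4748.5 = 16.951 °C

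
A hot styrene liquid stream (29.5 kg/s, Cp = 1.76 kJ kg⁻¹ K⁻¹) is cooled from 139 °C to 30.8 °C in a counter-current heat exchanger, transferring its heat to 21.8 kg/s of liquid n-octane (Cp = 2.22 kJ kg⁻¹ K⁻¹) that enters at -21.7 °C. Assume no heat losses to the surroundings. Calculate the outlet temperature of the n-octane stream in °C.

Heat released by hot stream: Q = 29.5 × 1.76 × (139 − 30.8) = 5617.7 kJ/s
Energy balance on cold side (adiabatic exchanger): Q = ṁ_c·Cp_c·(T_c,out − T_c,in)
T_c,out = -21.7 + 5617.7/(21.8 × 2.22) = 94.379 °C

T_c,out = 94.4 °C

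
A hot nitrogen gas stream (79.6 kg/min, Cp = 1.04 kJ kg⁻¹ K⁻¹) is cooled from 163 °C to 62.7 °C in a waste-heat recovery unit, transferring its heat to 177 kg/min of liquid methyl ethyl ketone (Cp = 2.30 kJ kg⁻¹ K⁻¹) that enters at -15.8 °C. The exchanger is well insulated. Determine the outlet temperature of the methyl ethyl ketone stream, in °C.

Heat released by hot stream: Q = 79.6 × 1.04 × (163 − 62.7) = 8303.2 kJ/min
Energy balance on cold side (adiabatic exchanger): Q = ṁ_c·Cp_c·(T_c,out − T_c,in)
T_c,out = -15.8 + 8303.2/(177 × 2.30) = 4.5961 °C

T_c,out = 4.60 °C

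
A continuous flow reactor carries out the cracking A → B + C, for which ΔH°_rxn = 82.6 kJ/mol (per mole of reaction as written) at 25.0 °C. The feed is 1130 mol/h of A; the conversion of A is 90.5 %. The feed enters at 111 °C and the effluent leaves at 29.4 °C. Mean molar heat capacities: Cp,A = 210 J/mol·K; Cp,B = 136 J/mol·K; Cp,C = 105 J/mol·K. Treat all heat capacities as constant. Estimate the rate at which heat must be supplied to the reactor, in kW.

Extent of reaction ξ = 0.905 × 1130 = 1022.6 mol/h
Reaction term: ξ·ΔH°_rxn = 1022.6 × 82.6 = 84471 kJ/h
Sensible, feed 111→25 °C: -20408 kJ/h
Outlet flows (mol/h): A 107.35, B 1022.6, C 1022.6
Sensible, products 25→29.4 °C: 1183.6 kJ/h
Q = ΔH = 65247 kJ/h = 18.124 kW
Heat supplied = 18.124 kW

Q_in = 18.1 kW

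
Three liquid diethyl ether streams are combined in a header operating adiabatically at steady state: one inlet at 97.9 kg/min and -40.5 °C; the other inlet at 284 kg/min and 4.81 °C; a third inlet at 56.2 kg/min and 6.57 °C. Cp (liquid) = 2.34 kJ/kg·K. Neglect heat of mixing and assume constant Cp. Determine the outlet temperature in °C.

T_out = -5.09 °C

Energy balance with Q = 0: Σ ṁᵢCp,ᵢ(T_out − Tᵢ) = 0
Σ ṁᵢCp,ᵢTᵢ = 97.9×2.34×-40.5 + 284×2.34×4.81 + 56.2×2.34×6.57 = -5217.4
Σ ṁᵢCp,ᵢ = 97.9×2.34 + 284×2.34 + 56.2×2.34 = 1025.2
T_out = -5217.4 / 1025.2 = -5.0894 °C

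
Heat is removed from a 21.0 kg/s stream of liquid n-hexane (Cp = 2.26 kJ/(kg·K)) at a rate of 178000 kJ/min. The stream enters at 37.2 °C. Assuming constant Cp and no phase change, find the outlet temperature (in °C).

Q = 178000 kJ/min = 2966.7 kJ/s
ΔT = Q/(ṁ·Cp) = 2966.7/(21.0×2.26) = 62.509 K
T_out = 37.2 − 62.509 = -25.309 °C

T_out = -25.3 °C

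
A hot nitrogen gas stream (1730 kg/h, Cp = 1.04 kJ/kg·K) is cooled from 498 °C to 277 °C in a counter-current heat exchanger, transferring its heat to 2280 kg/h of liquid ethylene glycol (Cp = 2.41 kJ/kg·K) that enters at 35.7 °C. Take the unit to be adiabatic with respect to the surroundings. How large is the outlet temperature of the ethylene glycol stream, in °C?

Heat released by hot stream: Q = 1730 × 1.04 × (498 − 277) = 397620 kJ/h
Energy balance on cold side (adiabatic exchanger): Q = ṁ_c·Cp_c·(T_c,out − T_c,in)
T_c,out = 35.7 + 397620/(2280 × 2.41) = 108.06 °C

T_c,out = 108 °C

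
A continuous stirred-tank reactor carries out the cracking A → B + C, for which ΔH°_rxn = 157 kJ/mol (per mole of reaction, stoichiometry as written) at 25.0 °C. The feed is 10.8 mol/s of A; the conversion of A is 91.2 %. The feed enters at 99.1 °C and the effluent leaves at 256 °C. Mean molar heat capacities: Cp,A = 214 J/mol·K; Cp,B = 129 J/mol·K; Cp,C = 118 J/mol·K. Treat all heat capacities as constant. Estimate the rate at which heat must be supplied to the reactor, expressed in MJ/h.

Extent of reaction ξ = 0.912 × 10.8 = 9.8496 mol/s
Reaction term: ξ·ΔH°_rxn = 9.8496 × 157 = 1546.4 kJ/s
Sensible, feed 99.1→25 °C: -171.26 kJ/s
Outlet flows (mol/s): A 0.9504, B 9.8496, C 9.8496
Sensible, products 25→256 °C: 608.97 kJ/s
Q = ΔH = 1984.1 kJ/s = 1984.1 kW
Heat supplied = 7142.8 MJ/h

Q_in = 7140 MJ/h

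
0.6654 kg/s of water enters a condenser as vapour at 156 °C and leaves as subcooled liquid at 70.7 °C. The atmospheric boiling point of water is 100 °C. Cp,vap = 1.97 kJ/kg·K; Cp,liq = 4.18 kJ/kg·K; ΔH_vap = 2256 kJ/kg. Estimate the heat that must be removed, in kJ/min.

Q_c = 99400 kJ/min

vapour 156→100 °C: -110.32 kJ/kg
condensation at 100 °C: -2256 kJ/kg
liquid 100→70.7 °C: -122.47 kJ/kg
Δh = -110.32 + -2256 + -122.47 = -2488.8 kJ/kg
Q = ṁ·Δh = 0.6654 kg/s × -2488.8 kJ/kg = -1656 kJ/s
|Q| = 1656 kW = 99363 kJ/min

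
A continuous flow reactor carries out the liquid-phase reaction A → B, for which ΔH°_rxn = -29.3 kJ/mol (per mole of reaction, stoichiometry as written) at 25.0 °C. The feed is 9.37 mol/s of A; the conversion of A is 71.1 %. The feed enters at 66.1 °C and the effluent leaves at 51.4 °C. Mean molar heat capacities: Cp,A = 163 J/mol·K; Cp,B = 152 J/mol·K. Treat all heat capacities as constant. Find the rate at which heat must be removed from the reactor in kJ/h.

Extent of reaction ξ = 0.711 × 9.37 = 6.6621 mol/s
Reaction term: ξ·ΔH°_rxn = 6.6621 × -29.3 = -195.2 kJ/s
Sensible, feed 66.1→25 °C: -62.772 kJ/s
Outlet flows (mol/s): A 2.7079, B 6.6621
Sensible, products 25→51.4 °C: 38.386 kJ/s
Q = ΔH = -219.58 kJ/s = -219.58 kW
Heat removed = 790510 kJ/h

Q_out = 791000 kJ/h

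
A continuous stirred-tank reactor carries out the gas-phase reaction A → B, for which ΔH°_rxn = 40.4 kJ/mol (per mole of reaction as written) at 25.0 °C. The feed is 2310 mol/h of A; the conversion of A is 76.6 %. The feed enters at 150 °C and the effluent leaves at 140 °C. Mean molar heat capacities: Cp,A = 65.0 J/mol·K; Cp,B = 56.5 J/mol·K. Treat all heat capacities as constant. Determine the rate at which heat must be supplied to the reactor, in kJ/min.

Extent of reaction ξ = 0.766 × 2310 = 1769.5 mol/h
Reaction term: ξ·ΔH°_rxn = 1769.5 × 40.4 = 71486 kJ/h
Sensible, feed 150→25 °C: -18769 kJ/h
Outlet flows (mol/h): A 540.54, B 1769.5
Sensible, products 25→140 °C: 15538 kJ/h
Q = ΔH = 68255 kJ/h = 18.96 kW
Heat supplied = 1137.6 kJ/min

Q_in = 1140 kJ/min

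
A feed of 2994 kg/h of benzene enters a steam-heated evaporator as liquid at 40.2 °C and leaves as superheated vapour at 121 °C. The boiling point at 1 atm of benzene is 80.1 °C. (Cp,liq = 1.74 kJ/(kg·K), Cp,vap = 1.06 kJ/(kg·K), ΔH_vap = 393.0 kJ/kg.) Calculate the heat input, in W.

Q = 421000 W

liquid 40.2→80.1 °C: 69.426 kJ/kg
vaporisation at 80.1 °C: 393 kJ/kg
vapour 80.1→121 °C: 43.354 kJ/kg
Δh = 69.426 + 393 + 43.354 = 505.78 kJ/kg
Q = ṁ·Δh = 2994 kg/h × 505.78 kJ/kg = 1.5143e+06 kJ/h
|Q| = 420.64 kW = 420640 W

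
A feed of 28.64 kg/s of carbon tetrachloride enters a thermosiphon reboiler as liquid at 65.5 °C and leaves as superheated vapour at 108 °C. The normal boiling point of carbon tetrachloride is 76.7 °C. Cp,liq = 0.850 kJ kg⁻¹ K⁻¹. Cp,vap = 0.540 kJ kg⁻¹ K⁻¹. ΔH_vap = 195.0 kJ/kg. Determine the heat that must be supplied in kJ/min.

liquid 65.5→76.7 °C: 9.52 kJ/kg
vaporisation at 76.7 °C: 195 kJ/kg
vapour 76.7→108 °C: 16.902 kJ/kg
Δh = 9.52 + 195 + 16.902 = 221.42 kJ/kg
Q = ṁ·Δh = 28.64 kg/s × 221.42 kJ/kg = 6341.5 kJ/s
|Q| = 6341.5 kW = 380490 kJ/min

Q = 380000 kJ/min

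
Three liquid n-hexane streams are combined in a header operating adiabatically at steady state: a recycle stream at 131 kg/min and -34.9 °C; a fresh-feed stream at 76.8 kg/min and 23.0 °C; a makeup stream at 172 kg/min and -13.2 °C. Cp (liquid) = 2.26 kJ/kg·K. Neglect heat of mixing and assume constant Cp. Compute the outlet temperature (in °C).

Energy balance with Q = 0: Σ ṁᵢCp,ᵢ(T_out − Tᵢ) = 0
T_out = Σ ṁᵢCp,ᵢTᵢ / Σ ṁᵢCp,ᵢ
      = -11472 / 858.35 = -13.365 °C

T_out = -13.4 °C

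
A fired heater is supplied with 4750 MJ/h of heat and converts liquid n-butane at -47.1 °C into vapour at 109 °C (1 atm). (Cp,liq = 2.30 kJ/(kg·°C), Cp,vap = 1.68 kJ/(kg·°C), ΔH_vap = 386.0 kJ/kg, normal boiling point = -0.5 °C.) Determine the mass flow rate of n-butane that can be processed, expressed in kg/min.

Δh = 2.30×(-0.5−-47.1) + 386.0 + 1.68×(109−-0.5) = 677.14 kJ/kg
Q = 4750 MJ/h = 1319.4 kJ/s = 79167 kJ/min
ṁ = Q/Δh = 79167 / 677.14 = 116.91 kg/min

ṁ = 117 kg/min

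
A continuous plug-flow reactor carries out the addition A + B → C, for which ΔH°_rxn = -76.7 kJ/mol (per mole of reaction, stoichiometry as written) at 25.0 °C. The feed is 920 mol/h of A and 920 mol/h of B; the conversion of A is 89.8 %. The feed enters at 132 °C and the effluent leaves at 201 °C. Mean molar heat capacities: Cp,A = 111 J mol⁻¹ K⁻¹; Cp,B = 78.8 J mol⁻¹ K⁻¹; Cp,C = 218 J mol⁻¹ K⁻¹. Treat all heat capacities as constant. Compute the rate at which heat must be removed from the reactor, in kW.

Q_out = 13.1 kW

Extent of reaction ξ = 0.898 × 920 = 826.16 mol/h
Reaction term: ξ·ΔH°_rxn = 826.16 × -76.7 = -63366 kJ/h
Sensible, feed 132→25 °C: -18684 kJ/h
Outlet flows (mol/h): A 93.84, B 93.84, C 826.16
Sensible, products 25→201 °C: 34833 kJ/h
Q = ΔH = -47218 kJ/h = -13.116 kW
Heat removed = 13.116 kW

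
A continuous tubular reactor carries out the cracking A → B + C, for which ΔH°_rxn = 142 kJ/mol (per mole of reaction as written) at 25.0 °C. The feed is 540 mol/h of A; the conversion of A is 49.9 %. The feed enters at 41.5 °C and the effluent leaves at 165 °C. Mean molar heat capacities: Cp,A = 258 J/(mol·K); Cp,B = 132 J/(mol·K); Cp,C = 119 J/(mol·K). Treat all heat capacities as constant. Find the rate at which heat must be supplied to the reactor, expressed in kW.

Q_in = 15.3 kW

Extent of reaction ξ = 0.499 × 540 = 269.46 mol/h
Reaction term: ξ·ΔH°_rxn = 269.46 × 142 = 38263 kJ/h
Sensible, feed 41.5→25 °C: -2298.8 kJ/h
Outlet flows (mol/h): A 270.54, B 269.46, C 269.46
Sensible, products 25→165 °C: 19241 kJ/h
Q = ΔH = 55205 kJ/h = 15.335 kW
Heat supplied = 15.335 kW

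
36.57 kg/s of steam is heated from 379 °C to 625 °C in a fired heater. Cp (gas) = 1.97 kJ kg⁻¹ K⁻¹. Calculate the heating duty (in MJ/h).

Q = 63800 MJ/h

Q = ṁ·Cp·ΔT = 36.57 × 1.97 × (625 − 379) = 17723 kJ/s
Heating duty = 63801 MJ/h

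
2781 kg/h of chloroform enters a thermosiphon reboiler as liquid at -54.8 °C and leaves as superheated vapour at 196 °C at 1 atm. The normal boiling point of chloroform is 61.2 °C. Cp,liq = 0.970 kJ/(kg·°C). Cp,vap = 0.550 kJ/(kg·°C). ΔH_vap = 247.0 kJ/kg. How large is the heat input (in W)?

Q = 335000 W

liquid -54.8→61.2 °C: 112.52 kJ/kg
vaporisation at 61.2 °C: 247 kJ/kg
vapour 61.2→196 °C: 74.14 kJ/kg
Δh = 112.52 + 247 + 74.14 = 433.66 kJ/kg
Q = ṁ·Δh = 2781 kg/h × 433.66 kJ/kg = 1.206e+06 kJ/h
|Q| = 335 kW = 335000 W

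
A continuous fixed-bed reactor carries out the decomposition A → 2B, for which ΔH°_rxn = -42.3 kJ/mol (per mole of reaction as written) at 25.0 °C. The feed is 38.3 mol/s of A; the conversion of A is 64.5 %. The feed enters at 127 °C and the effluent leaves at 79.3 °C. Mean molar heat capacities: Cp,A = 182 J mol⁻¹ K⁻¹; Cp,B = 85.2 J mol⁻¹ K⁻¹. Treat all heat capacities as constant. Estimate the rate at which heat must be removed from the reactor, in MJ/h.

Q_out = 5010 MJ/h

Extent of reaction ξ = 0.645 × 38.3 = 24.703 mol/s
Reaction term: ξ·ΔH°_rxn = 24.703 × -42.3 = -1045 kJ/s
Sensible, feed 127→25 °C: -711 kJ/s
Outlet flows (mol/s): A 13.596, B 49.407
Sensible, products 25→79.3 °C: 362.94 kJ/s
Q = ΔH = -1393 kJ/s = -1393 kW
Heat removed = 5014.9 MJ/h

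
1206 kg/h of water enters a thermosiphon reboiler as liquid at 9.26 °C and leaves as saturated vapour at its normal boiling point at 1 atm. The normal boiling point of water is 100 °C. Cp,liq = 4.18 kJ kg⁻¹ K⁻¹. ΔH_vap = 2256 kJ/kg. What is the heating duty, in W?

Q = 883000 W

liquid 9.26→100 °C: 379.29 kJ/kg
vaporisation at 100 °C: 2256 kJ/kg
Δh = 379.29 + 2256 = 2635.3 kJ/kg
Q = ṁ·Δh = 1206 kg/h × 2635.3 kJ/kg = 3.1782e+06 kJ/h
|Q| = 882.82 kW = 882820 W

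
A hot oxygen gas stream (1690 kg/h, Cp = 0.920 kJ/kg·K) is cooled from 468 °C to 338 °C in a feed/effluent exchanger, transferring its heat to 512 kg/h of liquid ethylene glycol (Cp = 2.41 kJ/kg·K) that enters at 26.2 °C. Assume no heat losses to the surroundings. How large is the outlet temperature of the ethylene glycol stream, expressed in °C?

Heat released by hot stream: Q = 1690 × 0.920 × (468 − 338) = 202120 kJ/h
Energy balance on cold side (adiabatic exchanger): Q = ṁ_c·Cp_c·(T_c,out − T_c,in)
T_c,out = 26.2 + 202120/(512 × 2.41) = 190.01 °C

T_c,out = 190 °C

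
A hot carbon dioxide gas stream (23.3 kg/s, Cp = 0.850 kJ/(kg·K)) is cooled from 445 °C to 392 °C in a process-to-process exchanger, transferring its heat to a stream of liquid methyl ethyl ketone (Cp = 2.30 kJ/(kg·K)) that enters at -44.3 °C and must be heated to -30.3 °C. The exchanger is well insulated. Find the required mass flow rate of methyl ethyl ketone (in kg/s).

Heat released by hot stream: Q = 23.3 × 0.850 × (445 − 392) = 1049.7 kJ/s
Energy balance on cold side (adiabatic exchanger): Q = ṁ_c·Cp_c·(T_c,out − T_c,in)
ṁ_c = 1049.7 / [2.30 × (-30.3 − -44.3)] = 32.598 kg/s

ṁ_c = 32.6 kg/s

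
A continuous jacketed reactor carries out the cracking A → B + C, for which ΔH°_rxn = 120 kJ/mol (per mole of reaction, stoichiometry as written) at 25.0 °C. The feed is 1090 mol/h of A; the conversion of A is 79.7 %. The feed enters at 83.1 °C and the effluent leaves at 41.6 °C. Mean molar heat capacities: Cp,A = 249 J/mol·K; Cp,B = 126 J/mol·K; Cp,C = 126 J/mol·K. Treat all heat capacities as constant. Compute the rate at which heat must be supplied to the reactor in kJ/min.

Extent of reaction ξ = 0.797 × 1090 = 868.73 mol/h
Reaction term: ξ·ΔH°_rxn = 868.73 × 120 = 104250 kJ/h
Sensible, feed 83.1→25 °C: -15769 kJ/h
Outlet flows (mol/h): A 221.27, B 868.73, C 868.73
Sensible, products 25→41.6 °C: 4548.7 kJ/h
Q = ΔH = 93027 kJ/h = 25.841 kW
Heat supplied = 1550.5 kJ/min

Q_in = 1550 kJ/min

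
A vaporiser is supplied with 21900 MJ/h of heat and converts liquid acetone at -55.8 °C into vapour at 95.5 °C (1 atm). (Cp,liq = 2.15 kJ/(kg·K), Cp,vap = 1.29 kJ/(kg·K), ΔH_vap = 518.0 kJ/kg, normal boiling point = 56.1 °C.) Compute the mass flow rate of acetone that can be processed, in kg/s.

ṁ = 7.52 kg/s

Δh = 2.15×(56.1−-55.8) + 518.0 + 1.29×(95.5−56.1) = 809.41 kJ/kg
Q = 21900 MJ/h = 6083.3 kJ/s = 6083.3 kJ/s
ṁ = Q/Δh = 6083.3 / 809.41 = 7.5158 kg/s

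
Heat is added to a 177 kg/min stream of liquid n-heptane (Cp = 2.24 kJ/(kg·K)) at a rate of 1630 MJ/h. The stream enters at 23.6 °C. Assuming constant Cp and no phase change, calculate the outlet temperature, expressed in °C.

T_out = 92.1 °C

Q = 1630 MJ/h = 27167 kJ/min
ΔT = Q/(ṁ·Cp) = 27167/(177×2.24) = 68.52 K
T_out = 23.6 + 68.52 = 92.12 °C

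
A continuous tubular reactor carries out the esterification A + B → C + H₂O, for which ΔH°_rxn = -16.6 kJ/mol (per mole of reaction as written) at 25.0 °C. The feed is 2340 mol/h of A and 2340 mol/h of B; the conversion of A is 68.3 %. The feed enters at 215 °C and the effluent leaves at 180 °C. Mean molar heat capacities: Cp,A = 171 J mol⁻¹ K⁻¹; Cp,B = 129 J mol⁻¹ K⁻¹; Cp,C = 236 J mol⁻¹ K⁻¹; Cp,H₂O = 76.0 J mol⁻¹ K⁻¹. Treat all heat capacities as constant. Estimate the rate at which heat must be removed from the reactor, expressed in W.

Extent of reaction ξ = 0.683 × 2340 = 1598.2 mol/h
Reaction term: ξ·ΔH°_rxn = 1598.2 × -16.6 = -26530 kJ/h
Sensible, feed 215→25 °C: -133380 kJ/h
Outlet flows (mol/h): A 741.78, B 741.78, C 1598.2, H₂O 1598.2
Sensible, products 25→180 °C: 111780 kJ/h
Q = ΔH = -48128 kJ/h = -13.369 kW
Heat removed = 13369 W

Q_out = 13400 W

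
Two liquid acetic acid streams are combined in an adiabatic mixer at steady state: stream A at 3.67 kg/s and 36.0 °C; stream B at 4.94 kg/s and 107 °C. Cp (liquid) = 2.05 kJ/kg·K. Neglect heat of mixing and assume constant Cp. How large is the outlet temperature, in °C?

T_out = 76.7 °C

Adiabatic, steady state ⇒ Σ ṁᵢCp,ᵢ(T_out − Tᵢ) = 0
Σ ṁᵢCp,ᵢTᵢ = 3.67×2.05×36.0 + 4.94×2.05×107 = 1354.4
Σ ṁᵢCp,ᵢ = 3.67×2.05 + 4.94×2.05 = 17.651
T_out = 1354.4 / 17.651 = 76.736 °C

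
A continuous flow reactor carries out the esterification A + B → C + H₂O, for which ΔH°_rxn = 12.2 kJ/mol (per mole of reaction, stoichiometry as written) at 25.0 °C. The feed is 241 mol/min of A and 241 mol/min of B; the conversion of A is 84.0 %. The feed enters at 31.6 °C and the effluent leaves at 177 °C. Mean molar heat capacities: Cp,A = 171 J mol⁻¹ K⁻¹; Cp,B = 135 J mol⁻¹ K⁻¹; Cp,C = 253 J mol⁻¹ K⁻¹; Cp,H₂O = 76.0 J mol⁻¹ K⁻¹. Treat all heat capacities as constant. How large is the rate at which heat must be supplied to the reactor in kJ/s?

Extent of reaction ξ = 0.840 × 241 = 202.44 mol/min
Reaction term: ξ·ΔH°_rxn = 202.44 × 12.2 = 2469.8 kJ/min
Sensible, feed 31.6→25 °C: -486.72 kJ/min
Outlet flows (mol/min): A 38.56, B 38.56, C 202.44, H₂O 202.44
Sensible, products 25→177 °C: 11917 kJ/min
Q = ΔH = 13900 kJ/min = 231.67 kW
Heat supplied = 231.67 kJ/s

Q_in = 232 kJ/s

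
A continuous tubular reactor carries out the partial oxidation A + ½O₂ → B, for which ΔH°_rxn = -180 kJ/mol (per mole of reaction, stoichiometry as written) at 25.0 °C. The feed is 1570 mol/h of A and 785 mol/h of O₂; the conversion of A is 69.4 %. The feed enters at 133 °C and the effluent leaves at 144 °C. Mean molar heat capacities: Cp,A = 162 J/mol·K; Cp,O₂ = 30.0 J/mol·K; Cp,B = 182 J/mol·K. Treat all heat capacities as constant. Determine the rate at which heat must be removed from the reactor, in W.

Q_out = 53400 W

Extent of reaction ξ = 0.694 × 1570 = 1089.6 mol/h
Reaction term: ξ·ΔH°_rxn = 1089.6 × -180 = -196120 kJ/h
Sensible, feed 133→25 °C: -30012 kJ/h
Outlet flows (mol/h): A 480.42, O₂ 240.21, B 1089.6
Sensible, products 25→144 °C: 33717 kJ/h
Q = ΔH = -192420 kJ/h = -53.45 kW
Heat removed = 53450 W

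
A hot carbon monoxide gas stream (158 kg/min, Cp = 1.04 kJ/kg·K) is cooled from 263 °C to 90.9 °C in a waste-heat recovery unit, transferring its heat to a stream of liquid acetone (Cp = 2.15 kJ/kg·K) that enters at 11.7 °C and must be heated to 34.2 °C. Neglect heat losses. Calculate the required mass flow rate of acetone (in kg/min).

Heat released by hot stream: Q = 158 × 1.04 × (263 − 90.9) = 28279 kJ/min
Energy balance on cold side (adiabatic exchanger): Q = ṁ_c·Cp_c·(T_c,out − T_c,in)
ṁ_c = 28279 / [2.15 × (34.2 − 11.7)] = 584.59 kg/min

ṁ_c = 585 kg/min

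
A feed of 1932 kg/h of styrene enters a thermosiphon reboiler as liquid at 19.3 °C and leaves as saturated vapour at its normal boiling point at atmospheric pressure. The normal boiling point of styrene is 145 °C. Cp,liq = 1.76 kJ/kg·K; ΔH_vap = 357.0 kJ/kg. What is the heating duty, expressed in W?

Q = 310000 W

liquid 19.3→145 °C: 221.23 kJ/kg
vaporisation at 145 °C: 357 kJ/kg
Δh = 221.23 + 357 = 578.23 kJ/kg
Q = ṁ·Δh = 1932 kg/h × 578.23 kJ/kg = 1.1171e+06 kJ/h
|Q| = 310.32 kW = 310320 W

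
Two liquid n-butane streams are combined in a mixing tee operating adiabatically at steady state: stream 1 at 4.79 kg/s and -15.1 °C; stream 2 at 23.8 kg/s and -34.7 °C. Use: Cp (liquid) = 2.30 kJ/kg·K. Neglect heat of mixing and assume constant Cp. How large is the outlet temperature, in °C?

T_out = -31.4 °C

Energy balance with Q = 0: Σ ṁᵢCp,ᵢ(T_out − Tᵢ) = 0
T_out = Σ ṁᵢCp,ᵢTᵢ / Σ ṁᵢCp,ᵢ
      = -2065.8 / 65.757 = -31.416 °C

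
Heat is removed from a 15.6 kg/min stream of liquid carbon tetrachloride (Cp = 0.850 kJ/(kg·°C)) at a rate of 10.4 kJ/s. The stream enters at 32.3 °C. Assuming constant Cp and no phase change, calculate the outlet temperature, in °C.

T_out = -14.8 °C

Q = 10.4 kJ/s = 624 kJ/min
ΔT = Q/(ṁ·Cp) = 624/(15.6×0.850) = 47.059 K
T_out = 32.3 − 47.059 = -14.759 °C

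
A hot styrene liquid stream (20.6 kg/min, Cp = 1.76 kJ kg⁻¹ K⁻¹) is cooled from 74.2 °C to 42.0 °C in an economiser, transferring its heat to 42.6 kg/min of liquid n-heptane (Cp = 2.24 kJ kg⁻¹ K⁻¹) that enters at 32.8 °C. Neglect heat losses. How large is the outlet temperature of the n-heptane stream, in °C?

Heat released by hot stream: Q = 20.6 × 1.76 × (74.2 − 42.0) = 1167.4 kJ/min
Energy balance on cold side (adiabatic exchanger): Q = ṁ_c·Cp_c·(T_c,out − T_c,in)
T_c,out = 32.8 + 1167.4/(42.6 × 2.24) = 45.034 °C

T_c,out = 45.0 °C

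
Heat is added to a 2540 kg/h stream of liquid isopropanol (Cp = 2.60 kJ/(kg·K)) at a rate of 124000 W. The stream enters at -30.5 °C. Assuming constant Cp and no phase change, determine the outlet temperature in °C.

T_out = 37.1 °C

Q = 124000 W = 446400 kJ/h
ΔT = Q/(ṁ·Cp) = 446400/(2540×2.60) = 67.595 K
T_out = -30.5 + 67.595 = 37.095 °C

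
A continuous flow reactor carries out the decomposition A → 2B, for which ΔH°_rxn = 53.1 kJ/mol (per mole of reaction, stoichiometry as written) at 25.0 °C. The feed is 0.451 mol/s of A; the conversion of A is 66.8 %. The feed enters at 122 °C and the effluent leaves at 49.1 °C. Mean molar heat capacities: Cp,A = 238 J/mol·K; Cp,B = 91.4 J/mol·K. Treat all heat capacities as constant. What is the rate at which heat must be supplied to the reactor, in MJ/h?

Q_in = 28.0 MJ/h

Extent of reaction ξ = 0.668 × 0.451 = 0.30127 mol/s
Reaction term: ξ·ΔH°_rxn = 0.30127 × 53.1 = 15.997 kJ/s
Sensible, feed 122→25 °C: -10.412 kJ/s
Outlet flows (mol/s): A 0.14973, B 0.60254
Sensible, products 25→49.1 °C: 2.1861 kJ/s
Q = ΔH = 7.7716 kJ/s = 7.7716 kW
Heat supplied = 27.978 MJ/h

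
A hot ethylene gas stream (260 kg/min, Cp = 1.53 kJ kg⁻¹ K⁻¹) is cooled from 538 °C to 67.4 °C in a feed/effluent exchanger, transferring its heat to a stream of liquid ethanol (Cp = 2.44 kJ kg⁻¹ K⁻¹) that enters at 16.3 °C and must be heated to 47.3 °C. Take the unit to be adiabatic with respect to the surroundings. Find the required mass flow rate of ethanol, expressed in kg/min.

ṁ_c = 2470 kg/min

Heat released by hot stream: Q = 260 × 1.53 × (538 − 67.4) = 187200 kJ/min
Energy balance on cold side (adiabatic exchanger): Q = ṁ_c·Cp_c·(T_c,out − T_c,in)
ṁ_c = 187200 / [2.44 × (47.3 − 16.3)] = 2474.9 kg/min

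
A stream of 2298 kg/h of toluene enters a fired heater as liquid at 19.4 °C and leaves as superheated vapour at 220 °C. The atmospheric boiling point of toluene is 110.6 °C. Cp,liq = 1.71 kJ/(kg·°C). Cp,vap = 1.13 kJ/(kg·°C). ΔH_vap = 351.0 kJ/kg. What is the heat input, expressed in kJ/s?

liquid 19.4→110.6 °C: 155.95 kJ/kg
vaporisation at 110.6 °C: 351 kJ/kg
vapour 110.6→220 °C: 123.62 kJ/kg
Δh = 155.95 + 351 + 123.62 = 630.57 kJ/kg
Q = ṁ·Δh = 2298 kg/h × 630.57 kJ/kg = 1.4491e+06 kJ/h
|Q| = 402.52 kW

Q = 403 kJ/s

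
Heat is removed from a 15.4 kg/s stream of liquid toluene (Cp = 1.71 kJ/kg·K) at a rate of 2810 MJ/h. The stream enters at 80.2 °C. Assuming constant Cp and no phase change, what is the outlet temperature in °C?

T_out = 50.6 °C

Q = 2810 MJ/h = 780.56 kJ/s
ΔT = Q/(ṁ·Cp) = 780.56/(15.4×1.71) = 29.641 K
T_out = 80.2 − 29.641 = 50.559 °C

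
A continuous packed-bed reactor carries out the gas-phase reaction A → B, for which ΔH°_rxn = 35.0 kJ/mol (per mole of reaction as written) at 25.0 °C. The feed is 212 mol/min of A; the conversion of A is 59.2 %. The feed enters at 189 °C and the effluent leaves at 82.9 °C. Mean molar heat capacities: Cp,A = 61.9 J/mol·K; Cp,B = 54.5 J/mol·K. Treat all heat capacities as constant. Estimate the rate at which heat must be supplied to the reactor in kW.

Extent of reaction ξ = 0.592 × 212 = 125.5 mol/min
Reaction term: ξ·ΔH°_rxn = 125.5 × 35.0 = 4392.6 kJ/min
Sensible, feed 189→25 °C: -2152.1 kJ/min
Outlet flows (mol/min): A 86.496, B 125.5
Sensible, products 25→82.9 °C: 706.04 kJ/min
Q = ΔH = 2946.5 kJ/min = 49.109 kW
Heat supplied = 49.109 kW

Q_in = 49.1 kW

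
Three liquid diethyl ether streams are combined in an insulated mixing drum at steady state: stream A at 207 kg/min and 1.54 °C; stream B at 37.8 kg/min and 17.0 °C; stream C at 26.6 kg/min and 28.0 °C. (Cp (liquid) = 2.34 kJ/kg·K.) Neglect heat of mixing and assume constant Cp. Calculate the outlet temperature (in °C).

T_out = 6.29 °C

No heat crosses the boundary, so H_out = H_in.
Σ ṁᵢCp,ᵢTᵢ = 207×2.34×1.54 + 37.8×2.34×17.0 + 26.6×2.34×28.0 = 3992.5
Σ ṁᵢCp,ᵢ = 207×2.34 + 37.8×2.34 + 26.6×2.34 = 635.08
T_out = 3992.5 / 635.08 = 6.2866 °C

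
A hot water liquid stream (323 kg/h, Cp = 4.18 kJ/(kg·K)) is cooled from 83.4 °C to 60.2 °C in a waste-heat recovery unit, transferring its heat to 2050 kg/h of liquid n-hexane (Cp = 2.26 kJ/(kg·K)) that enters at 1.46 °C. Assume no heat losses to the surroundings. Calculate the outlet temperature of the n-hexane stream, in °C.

Heat released by hot stream: Q = 323 × 4.18 × (83.4 − 60.2) = 31323 kJ/h
Energy balance on cold side (adiabatic exchanger): Q = ṁ_c·Cp_c·(T_c,out − T_c,in)
T_c,out = 1.46 + 31323/(2050 × 2.26) = 8.2209 °C

T_c,out = 8.22 °C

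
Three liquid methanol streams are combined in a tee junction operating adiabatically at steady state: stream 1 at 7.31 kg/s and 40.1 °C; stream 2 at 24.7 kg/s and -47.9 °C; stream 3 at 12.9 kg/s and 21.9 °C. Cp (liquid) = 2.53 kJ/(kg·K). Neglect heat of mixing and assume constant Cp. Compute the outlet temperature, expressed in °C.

T_out = -13.5 °C

Energy balance with Q = 0: Σ ṁᵢCp,ᵢ(T_out − Tᵢ) = 0
Σ ṁᵢCp,ᵢTᵢ = 7.31×2.53×40.1 + 24.7×2.53×-47.9 + 12.9×2.53×21.9 = -1536.9
Σ ṁᵢCp,ᵢ = 7.31×2.53 + 24.7×2.53 + 12.9×2.53 = 113.62
T_out = -1536.9 / 113.62 = -13.527 °C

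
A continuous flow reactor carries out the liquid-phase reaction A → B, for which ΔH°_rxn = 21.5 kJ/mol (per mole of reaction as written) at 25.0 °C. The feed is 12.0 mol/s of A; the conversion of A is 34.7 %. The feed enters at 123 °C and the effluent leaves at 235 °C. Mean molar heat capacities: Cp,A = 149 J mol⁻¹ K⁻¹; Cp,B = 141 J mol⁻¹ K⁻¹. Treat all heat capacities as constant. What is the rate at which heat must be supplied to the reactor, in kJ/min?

Q_in = 17000 kJ/min

Extent of reaction ξ = 0.347 × 12.0 = 4.164 mol/s
Reaction term: ξ·ΔH°_rxn = 4.164 × 21.5 = 89.526 kJ/s
Sensible, feed 123→25 °C: -175.22 kJ/s
Outlet flows (mol/s): A 7.836, B 4.164
Sensible, products 25→235 °C: 368.48 kJ/s
Q = ΔH = 282.79 kJ/s = 282.79 kW
Heat supplied = 16967 kJ/min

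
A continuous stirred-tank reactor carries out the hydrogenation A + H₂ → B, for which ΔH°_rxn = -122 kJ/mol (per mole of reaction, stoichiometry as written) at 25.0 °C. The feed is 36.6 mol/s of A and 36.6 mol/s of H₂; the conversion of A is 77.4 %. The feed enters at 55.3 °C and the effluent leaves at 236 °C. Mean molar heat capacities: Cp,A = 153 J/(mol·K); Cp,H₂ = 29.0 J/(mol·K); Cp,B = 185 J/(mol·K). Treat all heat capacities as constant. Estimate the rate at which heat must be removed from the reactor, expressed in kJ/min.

Extent of reaction ξ = 0.774 × 36.6 = 28.328 mol/s
Reaction term: ξ·ΔH°_rxn = 28.328 × -122 = -3456.1 kJ/s
Sensible, feed 55.3→25 °C: -201.83 kJ/s
Outlet flows (mol/s): A 8.2716, H₂ 8.2716, B 28.328
Sensible, products 25→236 °C: 1423.4 kJ/s
Q = ΔH = -2234.5 kJ/s = -2234.5 kW
Heat removed = 134070 kJ/min

Q_out = 134000 kJ/min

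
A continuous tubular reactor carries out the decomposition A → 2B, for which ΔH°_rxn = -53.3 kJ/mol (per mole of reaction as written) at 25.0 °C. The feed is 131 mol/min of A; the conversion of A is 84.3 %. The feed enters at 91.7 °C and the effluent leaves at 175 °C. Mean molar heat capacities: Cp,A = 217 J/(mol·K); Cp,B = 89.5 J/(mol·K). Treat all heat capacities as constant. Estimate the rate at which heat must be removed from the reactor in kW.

Q_out = 69.1 kW

Extent of reaction ξ = 0.843 × 131 = 110.43 mol/min
Reaction term: ξ·ΔH°_rxn = 110.43 × -53.3 = -5886.1 kJ/min
Sensible, feed 91.7→25 °C: -1896.1 kJ/min
Outlet flows (mol/min): A 20.567, B 220.87
Sensible, products 25→175 °C: 3634.6 kJ/min
Q = ΔH = -4147.6 kJ/min = -69.126 kW
Heat removed = 69.126 kW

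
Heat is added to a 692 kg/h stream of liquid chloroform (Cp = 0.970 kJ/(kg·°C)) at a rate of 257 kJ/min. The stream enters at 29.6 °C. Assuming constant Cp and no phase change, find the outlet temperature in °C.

T_out = 52.6 °C

Q = 257 kJ/min = 15420 kJ/h
ΔT = Q/(ṁ·Cp) = 15420/(692×0.970) = 22.972 K
T_out = 29.6 + 22.972 = 52.572 °C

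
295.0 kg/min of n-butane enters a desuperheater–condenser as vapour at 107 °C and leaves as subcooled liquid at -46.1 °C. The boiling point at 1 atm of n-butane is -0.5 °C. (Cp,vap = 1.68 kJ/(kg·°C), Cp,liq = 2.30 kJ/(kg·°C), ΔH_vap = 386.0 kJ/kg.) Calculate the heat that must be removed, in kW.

Q_c = 3300 kW

vapour 107→-0.5 °C: -180.6 kJ/kg
condensation at -0.5 °C: -386 kJ/kg
liquid -0.5→-46.1 °C: -104.88 kJ/kg
Δh = -180.6 + -386 + -104.88 = -671.48 kJ/kg
Q = ṁ·Δh = 295.0 kg/min × -671.48 kJ/kg = -198090 kJ/min
|Q| = 3301.4 kW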